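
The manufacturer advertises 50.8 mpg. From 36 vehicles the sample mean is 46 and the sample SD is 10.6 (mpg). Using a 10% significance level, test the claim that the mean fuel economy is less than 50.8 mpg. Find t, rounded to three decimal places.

-2.717

H0: μ = 50.8; H1: μ < 50.8 (one-sample t-test, left-tailed).
t = (x̄ − μ₀)/(s/√n) = (46 − 50.8)/(10.6/√36) = -2.717
df = n − 1 = 35
p-value = P(T ≤ -2.717) ≈ 0.0051
Since p ≈ 0.0051 < α = 0.1, reject H0; the data support H1.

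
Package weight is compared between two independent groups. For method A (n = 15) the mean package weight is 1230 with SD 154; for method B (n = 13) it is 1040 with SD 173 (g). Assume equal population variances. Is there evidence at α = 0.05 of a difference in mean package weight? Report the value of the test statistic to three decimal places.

3.075

Let group 1 = method A, group 2 = method B. H0: μ_1 = μ_2; H1: μ_1 ≠ μ_2 (two-sample pooled-variance t-test, two-sided).
s_p² = [(15−1)·154² + (13−1)·173²]/(15+13−2) = 26583.5
t = (1230 − 1040)/√[26583.5·(1/15 + 1/13)] = 3.075
df = n₁ + n₂ − 2 = 26
Two-sided p-value ≈ 0.005
Since p ≈ 0.005 < α = 0.05, reject H0; the data support H1.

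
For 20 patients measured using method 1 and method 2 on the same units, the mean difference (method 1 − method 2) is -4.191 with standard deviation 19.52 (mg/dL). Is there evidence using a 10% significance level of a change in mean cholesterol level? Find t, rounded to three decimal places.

-0.960

H0: μ_d = 0; H1: μ_d ≠ 0 (paired t-test on the differences, two-sided).
t = d̄/(s_d/√n) = -4.191/(19.52/√20) = -0.960
df = n − 1 = 19
Two-sided p-value ≈ 0.3490
Since p ≈ 0.3490 > α = 0.1, fail to reject H0; the evidence is not statistically significant.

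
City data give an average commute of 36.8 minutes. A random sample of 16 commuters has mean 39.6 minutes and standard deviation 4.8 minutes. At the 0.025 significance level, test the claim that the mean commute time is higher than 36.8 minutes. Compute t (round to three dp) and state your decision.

t = 2.333; reject H0

H0: μ = 36.8; H1: μ > 36.8 (one-sample t-test, right-tailed).
t = (x̄ − μ₀)/(s/√n) = (39.6 − 36.8)/(4.8/√16) = 2.333
df = n − 1 = 15
p-value = P(T ≥ 2.333) ≈ 0.017
Since p ≈ 0.017 < α = 0.025, reject H0; the data support H1.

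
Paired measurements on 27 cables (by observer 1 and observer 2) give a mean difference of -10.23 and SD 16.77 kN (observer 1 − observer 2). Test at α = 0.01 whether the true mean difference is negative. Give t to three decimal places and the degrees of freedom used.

H0: μ_d = 0; H1: μ_d < 0 (paired t-test on the differences, left-tailed).
t = d̄/(s_d/√n) = -10.23/(16.77/√27) = -3.170
df = n − 1 = 26
p-value = P(T ≤ -3.170) ≈ 0.002
Since p ≈ 0.002 < α = 0.01, reject H0; the data support H1.

t = -3.170, df = 26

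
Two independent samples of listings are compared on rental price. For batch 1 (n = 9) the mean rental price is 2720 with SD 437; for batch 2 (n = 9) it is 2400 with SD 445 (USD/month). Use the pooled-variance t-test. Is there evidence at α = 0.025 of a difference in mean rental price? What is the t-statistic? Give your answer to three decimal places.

Let group 1 = batch 1, group 2 = batch 2. H0: μ_1 = μ_2; H1: μ_1 ≠ μ_2 (two-sample pooled-variance t-test, two-sided).
s_p² = [(9−1)·437² + (9−1)·445²]/(9+9−2) = 194497
t = (2720 − 2400)/√[194497·(1/9 + 1/9)] = 1.539
df = n₁ + n₂ − 2 = 16
Two-sided p-value ≈ 0.1433
Since p ≈ 0.1433 > α = 0.025, fail to reject H0; the evidence is not statistically significant.

1.539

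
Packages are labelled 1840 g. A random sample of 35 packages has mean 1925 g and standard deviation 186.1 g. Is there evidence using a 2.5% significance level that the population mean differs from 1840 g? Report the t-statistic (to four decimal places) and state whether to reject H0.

H0: μ = 1840; H1: μ ≠ 1840 (one-sample t-test, two-sided).
t = (x̄ − μ₀)/(s/√n) = (1925 − 1840)/(186.1/√35) = 2.7021
df = n − 1 = 34
Two-sided p-value ≈ 0.0107
Since p ≈ 0.0107 < α = 0.025, reject H0; the data support H1.

t = 2.7021; reject H0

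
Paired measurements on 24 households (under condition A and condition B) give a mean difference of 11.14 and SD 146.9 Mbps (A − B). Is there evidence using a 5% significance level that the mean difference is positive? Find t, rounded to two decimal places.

0.37

H0: μ_d = 0; H1: μ_d > 0 (paired t-test on the differences, right-tailed).
t = d̄/(s_d/√n) = 11.14/(146.9/√24) = 0.37
df = n − 1 = 23
p-value = P(T ≥ 0.37) ≈ 0.357
Since p ≈ 0.357 > α = 0.05, fail to reject H0; the data do not provide sufficient evidence against H0.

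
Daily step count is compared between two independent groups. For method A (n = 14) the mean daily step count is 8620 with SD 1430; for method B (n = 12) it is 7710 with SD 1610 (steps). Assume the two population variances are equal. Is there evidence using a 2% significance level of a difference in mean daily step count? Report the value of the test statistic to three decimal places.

Let group 1 = method A, group 2 = method B. H0: μ_1 = μ_2; H1: μ_1 ≠ μ_2 (two-sample pooled-variance t-test, two-sided).
s_p² = [(14−1)·1430² + (12−1)·1610²]/(14+12−2) = 2295700
t = (8620 − 7710)/√[2295700·(1/14 + 1/12)] = 1.527
df = n₁ + n₂ − 2 = 24
Two-sided p-value ≈ 0.140
Since p ≈ 0.140 > α = 0.02, fail to reject H0; the evidence is not statistically significant.

1.527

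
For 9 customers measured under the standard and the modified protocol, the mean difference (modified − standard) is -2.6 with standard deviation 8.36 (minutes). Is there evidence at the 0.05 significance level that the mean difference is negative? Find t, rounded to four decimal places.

-0.9330

H0: μ_d = 0; H1: μ_d < 0 (paired t-test on the differences, left-tailed).
t = d̄/(s_d/√n) = -2.6/(8.36/√9) = -0.9330
df = n − 1 = 8
p-value = P(T ≤ -0.9330) ≈ 0.189
Since p ≈ 0.189 > α = 0.05, fail to reject H0; the evidence is not statistically significant.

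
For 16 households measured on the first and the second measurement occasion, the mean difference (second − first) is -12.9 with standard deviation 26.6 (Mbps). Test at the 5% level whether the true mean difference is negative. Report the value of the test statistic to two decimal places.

-1.94

H0: μ_d = 0; H1: μ_d < 0 (paired t-test on the differences, left-tailed).
t = d̄/(s_d/√n) = -12.9/(26.6/√16) = -1.94
df = n − 1 = 15
p-value = P(T ≤ -1.94) ≈ 0.036
Since p ≈ 0.036 < α = 0.05, reject H0; the data support H1.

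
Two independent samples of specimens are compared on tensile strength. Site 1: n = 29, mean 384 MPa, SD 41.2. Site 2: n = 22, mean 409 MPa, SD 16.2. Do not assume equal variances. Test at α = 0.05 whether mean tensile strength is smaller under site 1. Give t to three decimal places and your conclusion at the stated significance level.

Let group 1 = site 1, group 2 = site 2. H0: μ_1 = μ_2; H1: μ_1 < μ_2 (Welch's two-sample t-test, left-tailed).
t = (x̄_1 − x̄_2)/√(s_1²/n_1 + s_2²/n_2) = (384 − 409)/√(41.2²/29 + 16.2²/22) = -2.978
Welch–Satterthwaite df ≈ 38.45
p-value = P(T ≤ -2.978) ≈ 0.0025
Since p ≈ 0.0025 < α = 0.05, reject H0; the evidence is statistically significant.

t = -2.978; reject H0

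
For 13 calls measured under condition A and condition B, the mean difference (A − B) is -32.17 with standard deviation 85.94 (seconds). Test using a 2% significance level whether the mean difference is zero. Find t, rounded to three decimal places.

-1.350

H0: μ_d = 0; H1: μ_d ≠ 0 (paired t-test on the differences, two-sided).
t = d̄/(s_d/√n) = -32.17/(85.94/√13) = -1.350
df = n − 1 = 12
Two-sided p-value ≈ 0.202
Since p ≈ 0.202 > α = 0.02, fail to reject H0; the evidence is not statistically significant.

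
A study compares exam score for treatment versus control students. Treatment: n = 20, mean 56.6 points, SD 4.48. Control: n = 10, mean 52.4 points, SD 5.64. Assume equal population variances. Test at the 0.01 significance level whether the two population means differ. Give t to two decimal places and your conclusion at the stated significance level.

Let group 1 = treatment, group 2 = control. H0: μ_1 = μ_2; H1: μ_1 ≠ μ_2 (two-sample pooled-variance t-test, two-sided).
s_p² = [(20−1)·4.48² + (10−1)·5.64²]/(20+10−2) = 23.8437
t = (56.6 − 52.4)/√[23.8437·(1/20 + 1/10)] = 2.22
df = n₁ + n₂ − 2 = 28
Two-sided p-value ≈ 0.0346
Since p ≈ 0.0346 > α = 0.01, fail to reject H0; the data do not provide sufficient evidence against H0.

t = 2.22; fail to reject H0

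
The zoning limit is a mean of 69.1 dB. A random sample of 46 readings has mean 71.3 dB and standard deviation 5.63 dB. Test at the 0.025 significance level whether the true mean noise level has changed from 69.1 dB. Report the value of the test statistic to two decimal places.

2.65

H0: μ = 69.1; H1: μ ≠ 69.1 (one-sample t-test, two-sided).
t = (x̄ − μ₀)/(s/√n) = (71.3 − 69.1)/(5.63/√46) = 2.65
df = n − 1 = 45
Two-sided p-value ≈ 0.0111
Since p ≈ 0.0111 < α = 0.025, reject H0; the evidence is statistically significant.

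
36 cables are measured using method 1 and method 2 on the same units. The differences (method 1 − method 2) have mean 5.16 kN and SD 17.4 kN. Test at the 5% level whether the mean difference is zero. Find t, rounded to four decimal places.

1.7793

H0: μ_d = 0; H1: μ_d ≠ 0 (paired t-test on the differences, two-sided).
t = d̄/(s_d/√n) = 5.16/(17.4/√36) = 1.7793
df = n − 1 = 35
Two-sided p-value ≈ 0.084
Since p ≈ 0.084 > α = 0.05, fail to reject H0; the data do not provide sufficient evidence against H0.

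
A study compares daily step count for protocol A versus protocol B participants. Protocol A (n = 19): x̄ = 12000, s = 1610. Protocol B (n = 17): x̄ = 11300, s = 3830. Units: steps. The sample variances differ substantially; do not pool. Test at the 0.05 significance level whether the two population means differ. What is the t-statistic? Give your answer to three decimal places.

Let group 1 = protocol A, group 2 = protocol B. H0: μ_1 = μ_2; H1: μ_1 ≠ μ_2 (Welch's two-sample t-test, two-sided).
t = (x̄_1 − x̄_2)/√(s_1²/n_1 + s_2²/n_2) = (12000 − 11300)/√(1610²/19 + 3830²/17) = 0.700
Welch–Satterthwaite df ≈ 20.99
Two-sided p-value ≈ 0.491
Since p ≈ 0.491 > α = 0.05, fail to reject H0; the data do not provide sufficient evidence against H0.

0.700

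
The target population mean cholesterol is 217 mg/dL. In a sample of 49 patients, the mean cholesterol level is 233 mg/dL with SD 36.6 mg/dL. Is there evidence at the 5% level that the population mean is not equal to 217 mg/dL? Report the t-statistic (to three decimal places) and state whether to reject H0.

t = 3.060; reject H0

H0: μ = 217; H1: μ ≠ 217 (one-sample t-test, two-sided).
t = (x̄ − μ₀)/(s/√n) = (233 − 217)/(36.6/√49) = 3.060
df = n − 1 = 48
Two-sided p-value ≈ 0.0036
Since p ≈ 0.0036 < α = 0.05, reject H0; the evidence is statistically significant.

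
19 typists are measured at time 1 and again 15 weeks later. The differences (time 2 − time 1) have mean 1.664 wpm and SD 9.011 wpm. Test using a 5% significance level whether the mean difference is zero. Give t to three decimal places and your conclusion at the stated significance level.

H0: μ_d = 0; H1: μ_d ≠ 0 (paired t-test on the differences, two-sided).
t = d̄/(s_d/√n) = 1.664/(9.011/√19) = 0.805
df = n − 1 = 18
Two-sided p-value ≈ 0.431
Since p ≈ 0.431 > α = 0.05, fail to reject H0; the data do not provide sufficient evidence against H0.

t = 0.805; fail to reject H0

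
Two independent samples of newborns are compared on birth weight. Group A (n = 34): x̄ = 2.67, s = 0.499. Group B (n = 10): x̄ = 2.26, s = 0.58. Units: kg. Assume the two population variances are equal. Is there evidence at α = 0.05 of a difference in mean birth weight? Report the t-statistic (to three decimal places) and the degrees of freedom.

Let group 1 = group A, group 2 = group B. H0: μ_1 = μ_2; H1: μ_1 ≠ μ_2 (two-sample pooled-variance t-test, two-sided).
s_p² = [(34−1)·0.499² + (10−1)·0.58²]/(34+10−2) = 0.267729
t = (2.67 − 2.26)/√[0.267729·(1/34 + 1/10)] = 2.203
df = n₁ + n₂ − 2 = 42
Two-sided p-value ≈ 0.0332
Since p ≈ 0.0332 < α = 0.05, reject H0; the evidence is statistically significant.

t = 2.203, df = 42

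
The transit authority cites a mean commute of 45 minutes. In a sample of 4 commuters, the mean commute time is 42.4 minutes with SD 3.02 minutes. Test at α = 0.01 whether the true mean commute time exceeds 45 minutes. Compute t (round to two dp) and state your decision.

H0: μ = 45; H1: μ > 45 (one-sample t-test, right-tailed).
t = (x̄ − μ₀)/(s/√n) = (42.4 − 45)/(3.02/√4) = -1.72
df = n − 1 = 3
p-value = P(T ≥ -1.72) ≈ 0.9082
Since p ≈ 0.9082 > α = 0.01, fail to reject H0; the evidence is not statistically significant.

t = -1.72; fail to reject H0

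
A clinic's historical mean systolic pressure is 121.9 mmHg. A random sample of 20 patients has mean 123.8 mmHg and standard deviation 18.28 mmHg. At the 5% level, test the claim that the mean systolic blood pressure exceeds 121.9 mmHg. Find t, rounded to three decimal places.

0.465

H0: μ = 121.9; H1: μ > 121.9 (one-sample t-test, right-tailed).
t = (x̄ − μ₀)/(s/√n) = (123.8 − 121.9)/(18.28/√20) = 0.465
df = n − 1 = 19
p-value = P(T ≥ 0.465) ≈ 0.324
Since p ≈ 0.324 > α = 0.05, fail to reject H0; the data do not provide sufficient evidence against H0.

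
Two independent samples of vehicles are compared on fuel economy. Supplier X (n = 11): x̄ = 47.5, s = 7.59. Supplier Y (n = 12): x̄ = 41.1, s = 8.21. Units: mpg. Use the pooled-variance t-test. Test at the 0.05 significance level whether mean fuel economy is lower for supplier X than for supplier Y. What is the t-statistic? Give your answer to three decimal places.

1.936

Let group 1 = supplier X, group 2 = supplier Y. H0: μ_1 = μ_2; H1: μ_1 < μ_2 (two-sample pooled-variance t-test, left-tailed).
s_p² = [(11−1)·7.59² + (12−1)·8.21²]/(11+12−2) = 62.7393
t = (47.5 − 41.1)/√[62.7393·(1/11 + 1/12)] = 1.936
df = n₁ + n₂ − 2 = 21
p-value = P(T ≤ 1.936) ≈ 0.967
Since p ≈ 0.967 > α = 0.05, fail to reject H0; the data do not provide sufficient evidence against H0.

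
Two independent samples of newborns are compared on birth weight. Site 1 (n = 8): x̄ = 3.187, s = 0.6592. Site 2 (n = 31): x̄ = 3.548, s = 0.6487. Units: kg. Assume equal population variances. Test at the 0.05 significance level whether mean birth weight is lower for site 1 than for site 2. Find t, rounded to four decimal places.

Let group 1 = site 1, group 2 = site 2. H0: μ_1 = μ_2; H1: μ_1 < μ_2 (two-sample pooled-variance t-test, left-tailed).
s_p² = [(8−1)·0.6592² + (31−1)·0.6487²]/(8+31−2) = 0.42341
t = (3.187 − 3.548)/√[0.42341·(1/8 + 1/31)] = -1.3990
df = n₁ + n₂ − 2 = 37
p-value = P(T ≤ -1.3990) ≈ 0.0851
Since p ≈ 0.0851 > α = 0.05, fail to reject H0; the data do not provide sufficient evidence against H0.

-1.3990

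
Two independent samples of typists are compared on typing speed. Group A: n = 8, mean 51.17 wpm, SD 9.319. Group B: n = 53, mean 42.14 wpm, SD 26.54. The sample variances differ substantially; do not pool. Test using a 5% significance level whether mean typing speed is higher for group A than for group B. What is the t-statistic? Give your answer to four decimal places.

1.8377

Let group 1 = group A, group 2 = group B. H0: μ_1 = μ_2; H1: μ_1 > μ_2 (Welch's two-sample t-test, right-tailed).
t = (x̄_1 − x̄_2)/√(s_1²/n_1 + s_2²/n_2) = (51.17 − 42.14)/√(9.319²/8 + 26.54²/53) = 1.8377
Welch–Satterthwaite df ≈ 28.82
p-value = P(T ≥ 1.8377) ≈ 0.038
Since p ≈ 0.038 < α = 0.05, reject H0; the data support H1.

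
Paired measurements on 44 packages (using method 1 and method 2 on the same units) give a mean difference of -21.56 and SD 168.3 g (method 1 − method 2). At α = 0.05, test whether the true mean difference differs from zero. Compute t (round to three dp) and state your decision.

t = -0.850; fail to reject H0

H0: μ_d = 0; H1: μ_d ≠ 0 (paired t-test on the differences, two-sided).
t = d̄/(s_d/√n) = -21.56/(168.3/√44) = -0.850
df = n − 1 = 43
Two-sided p-value ≈ 0.400
Since p ≈ 0.400 > α = 0.05, fail to reject H0; the data do not provide sufficient evidence against H0.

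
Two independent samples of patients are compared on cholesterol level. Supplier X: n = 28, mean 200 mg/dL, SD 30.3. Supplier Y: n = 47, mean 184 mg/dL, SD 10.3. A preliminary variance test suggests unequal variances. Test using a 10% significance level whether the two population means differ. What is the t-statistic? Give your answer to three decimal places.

Let group 1 = supplier X, group 2 = supplier Y. H0: μ_1 = μ_2; H1: μ_1 ≠ μ_2 (Welch's two-sample t-test, two-sided).
t = (x̄_1 − x̄_2)/√(s_1²/n_1 + s_2²/n_2) = (200 − 184)/√(30.3²/28 + 10.3²/47) = 2.703
Welch–Satterthwaite df ≈ 30.76
Two-sided p-value ≈ 0.011
Since p ≈ 0.011 < α = 0.1, reject H0; the data support H1.

2.703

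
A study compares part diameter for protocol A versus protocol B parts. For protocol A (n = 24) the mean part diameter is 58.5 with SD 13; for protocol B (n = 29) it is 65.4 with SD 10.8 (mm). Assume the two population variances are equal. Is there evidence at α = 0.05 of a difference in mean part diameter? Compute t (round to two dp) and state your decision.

Let group 1 = protocol A, group 2 = protocol B. H0: μ_1 = μ_2; H1: μ_1 ≠ μ_2 (two-sample pooled-variance t-test, two-sided).
s_p² = [(24−1)·13² + (29−1)·10.8²]/(24+29−2) = 140.253
t = (58.5 − 65.4)/√[140.253·(1/24 + 1/29)] = -2.11
df = n₁ + n₂ − 2 = 51
Two-sided p-value ≈ 0.040
Since p ≈ 0.040 < α = 0.05, reject H0; the data support H1.

t = -2.11; reject H0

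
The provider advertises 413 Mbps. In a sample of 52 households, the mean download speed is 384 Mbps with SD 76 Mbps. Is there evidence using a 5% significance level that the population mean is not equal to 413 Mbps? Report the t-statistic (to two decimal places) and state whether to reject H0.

t = -2.75; reject H0

H0: μ = 413; H1: μ ≠ 413 (one-sample t-test, two-sided).
t = (x̄ − μ₀)/(s/√n) = (384 − 413)/(76/√52) = -2.75
df = n − 1 = 51
Two-sided p-value ≈ 0.0082
Since p ≈ 0.0082 < α = 0.05, reject H0; the data support H1.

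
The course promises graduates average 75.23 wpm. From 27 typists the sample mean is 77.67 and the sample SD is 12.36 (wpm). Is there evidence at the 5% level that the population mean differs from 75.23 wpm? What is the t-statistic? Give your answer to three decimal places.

H0: μ = 75.23; H1: μ ≠ 75.23 (one-sample t-test, two-sided).
t = (x̄ − μ₀)/(s/√n) = (77.67 − 75.23)/(12.36/√27) = 1.026
df = n − 1 = 26
Two-sided p-value ≈ 0.314
Since p ≈ 0.314 > α = 0.05, fail to reject H0; the data do not provide sufficient evidence against H0.

1.026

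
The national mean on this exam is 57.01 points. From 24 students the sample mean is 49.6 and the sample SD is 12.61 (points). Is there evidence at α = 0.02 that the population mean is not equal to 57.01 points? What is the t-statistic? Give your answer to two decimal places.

H0: μ = 57.01; H1: μ ≠ 57.01 (one-sample t-test, two-sided).
t = (x̄ − μ₀)/(s/√n) = (49.6 − 57.01)/(12.61/√24) = -2.88
df = n − 1 = 23
Two-sided p-value ≈ 0.008
Since p ≈ 0.008 < α = 0.02, reject H0; the evidence is statistically significant.

-2.88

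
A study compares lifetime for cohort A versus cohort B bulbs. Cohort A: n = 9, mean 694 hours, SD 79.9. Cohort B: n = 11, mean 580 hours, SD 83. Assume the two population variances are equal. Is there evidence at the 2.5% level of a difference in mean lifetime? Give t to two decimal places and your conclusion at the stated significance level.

Let group 1 = cohort A, group 2 = cohort B. H0: μ_1 = μ_2; H1: μ_1 ≠ μ_2 (two-sample pooled-variance t-test, two-sided).
s_p² = [(9−1)·79.9² + (11−1)·83²]/(9+11−2) = 6664.56
t = (694 − 580)/√[6664.56·(1/9 + 1/11)] = 3.11
df = n₁ + n₂ − 2 = 18
Two-sided p-value ≈ 0.006
Since p ≈ 0.006 < α = 0.025, reject H0; the evidence is statistically significant.

t = 3.11; reject H0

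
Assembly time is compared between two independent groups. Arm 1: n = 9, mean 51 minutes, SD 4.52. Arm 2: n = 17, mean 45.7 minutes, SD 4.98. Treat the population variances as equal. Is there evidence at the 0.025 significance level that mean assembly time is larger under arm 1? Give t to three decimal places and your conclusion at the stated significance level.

Let group 1 = arm 1, group 2 = arm 2. H0: μ_1 = μ_2; H1: μ_1 > μ_2 (two-sample pooled-variance t-test, right-tailed).
s_p² = [(9−1)·4.52² + (17−1)·4.98²]/(9+17−2) = 23.3437
t = (51 − 45.7)/√[23.3437·(1/9 + 1/17)] = 2.661
df = n₁ + n₂ − 2 = 24
p-value = P(T ≥ 2.661) ≈ 0.0068
Since p ≈ 0.0068 < α = 0.025, reject H0; the evidence is statistically significant.

t = 2.661; reject H0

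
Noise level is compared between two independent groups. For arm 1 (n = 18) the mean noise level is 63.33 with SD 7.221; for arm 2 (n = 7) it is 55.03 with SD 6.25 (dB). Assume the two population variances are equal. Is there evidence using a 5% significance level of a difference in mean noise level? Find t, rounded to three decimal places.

Let group 1 = arm 1, group 2 = arm 2. H0: μ_1 = μ_2; H1: μ_1 ≠ μ_2 (two-sample pooled-variance t-test, two-sided).
s_p² = [(18−1)·7.221² + (7−1)·6.25²]/(18+7−2) = 48.7306
t = (63.33 − 55.03)/√[48.7306·(1/18 + 1/7)] = 2.669
df = n₁ + n₂ − 2 = 23
Two-sided p-value ≈ 0.0137
Since p ≈ 0.0137 < α = 0.05, reject H0; the evidence is statistically significant.

2.669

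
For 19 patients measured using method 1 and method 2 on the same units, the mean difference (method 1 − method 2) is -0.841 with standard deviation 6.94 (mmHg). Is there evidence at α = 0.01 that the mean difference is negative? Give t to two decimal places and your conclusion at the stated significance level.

t = -0.53; fail to reject H0

H0: μ_d = 0; H1: μ_d < 0 (paired t-test on the differences, left-tailed).
t = d̄/(s_d/√n) = -0.841/(6.94/√19) = -0.53
df = n − 1 = 18
p-value = P(T ≤ -0.53) ≈ 0.3019
Since p ≈ 0.3019 > α = 0.01, fail to reject H0; the evidence is not statistically significant.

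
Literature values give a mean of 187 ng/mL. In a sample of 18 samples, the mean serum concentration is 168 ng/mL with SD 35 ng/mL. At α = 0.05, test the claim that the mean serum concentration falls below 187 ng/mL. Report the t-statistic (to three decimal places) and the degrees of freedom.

H0: μ = 187; H1: μ < 187 (one-sample t-test, left-tailed).
t = (x̄ − μ₀)/(s/√n) = (168 − 187)/(35/√18) = -2.303
df = n − 1 = 17
p-value = P(T ≤ -2.303) ≈ 0.017
Since p ≈ 0.017 < α = 0.05, reject H0; the data support H1.

t = -2.303, df = 17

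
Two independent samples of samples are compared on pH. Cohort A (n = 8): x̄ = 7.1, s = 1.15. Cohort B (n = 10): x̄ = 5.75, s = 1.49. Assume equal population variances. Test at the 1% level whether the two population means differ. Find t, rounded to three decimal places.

Let group 1 = cohort A, group 2 = cohort B. H0: μ_1 = μ_2; H1: μ_1 ≠ μ_2 (two-sample pooled-variance t-test, two-sided).
s_p² = [(8−1)·1.15² + (10−1)·1.49²]/(8+10−2) = 1.8274
t = (7.1 − 5.75)/√[1.8274·(1/8 + 1/10)] = 2.105
df = n₁ + n₂ − 2 = 16
Two-sided p-value ≈ 0.051
Since p ≈ 0.051 > α = 0.01, fail to reject H0; the data do not provide sufficient evidence against H0.

2.105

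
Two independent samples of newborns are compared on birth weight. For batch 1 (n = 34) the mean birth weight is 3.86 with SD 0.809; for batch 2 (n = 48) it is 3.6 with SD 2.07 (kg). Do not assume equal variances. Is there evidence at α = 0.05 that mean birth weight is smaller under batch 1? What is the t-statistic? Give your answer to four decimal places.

0.7893

Let group 1 = batch 1, group 2 = batch 2. H0: μ_1 = μ_2; H1: μ_1 < μ_2 (Welch's two-sample t-test, left-tailed).
t = (x̄_1 − x̄_2)/√(s_1²/n_1 + s_2²/n_2) = (3.86 − 3.6)/√(0.809²/34 + 2.07²/48) = 0.7893
Welch–Satterthwaite df ≈ 65.14
p-value = P(T ≤ 0.7893) ≈ 0.784
Since p ≈ 0.784 > α = 0.05, fail to reject H0; the evidence is not statistically significant.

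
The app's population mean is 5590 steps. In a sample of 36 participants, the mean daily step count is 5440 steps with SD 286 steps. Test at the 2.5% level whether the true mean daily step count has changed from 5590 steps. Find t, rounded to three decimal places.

-3.147

H0: μ = 5590; H1: μ ≠ 5590 (one-sample t-test, two-sided).
t = (x̄ − μ₀)/(s/√n) = (5440 − 5590)/(286/√36) = -3.147
df = n − 1 = 35
Two-sided p-value ≈ 0.0034
Since p ≈ 0.0034 < α = 0.025, reject H0; the evidence is statistically significant.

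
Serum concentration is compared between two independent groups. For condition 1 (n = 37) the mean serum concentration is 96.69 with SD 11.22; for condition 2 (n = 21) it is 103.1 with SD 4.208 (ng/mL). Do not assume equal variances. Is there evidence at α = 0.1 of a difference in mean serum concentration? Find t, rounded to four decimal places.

Let group 1 = condition 1, group 2 = condition 2. H0: μ_1 = μ_2; H1: μ_1 ≠ μ_2 (Welch's two-sample t-test, two-sided).
t = (x̄_1 − x̄_2)/√(s_1²/n_1 + s_2²/n_2) = (96.69 − 103.1)/√(11.22²/37 + 4.208²/21) = -3.1109
Welch–Satterthwaite df ≈ 50.47
Two-sided p-value ≈ 0.0031
Since p ≈ 0.0031 < α = 0.1, reject H0; the data support H1.

-3.1109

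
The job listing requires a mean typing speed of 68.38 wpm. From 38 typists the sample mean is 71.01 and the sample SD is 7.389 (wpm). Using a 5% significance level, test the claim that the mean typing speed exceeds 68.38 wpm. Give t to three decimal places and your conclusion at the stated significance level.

t = 2.194; reject H0

H0: μ = 68.38; H1: μ > 68.38 (one-sample t-test, right-tailed).
t = (x̄ − μ₀)/(s/√n) = (71.01 − 68.38)/(7.389/√38) = 2.194
df = n − 1 = 37
p-value = P(T ≥ 2.194) ≈ 0.017
Since p ≈ 0.017 < α = 0.05, reject H0; the data support H1.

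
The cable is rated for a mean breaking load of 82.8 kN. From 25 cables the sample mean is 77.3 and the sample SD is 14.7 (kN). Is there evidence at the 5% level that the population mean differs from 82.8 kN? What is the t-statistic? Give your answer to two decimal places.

H0: μ = 82.8; H1: μ ≠ 82.8 (one-sample t-test, two-sided).
t = (x̄ − μ₀)/(s/√n) = (77.3 − 82.8)/(14.7/√25) = -1.87
df = n − 1 = 24
Two-sided p-value ≈ 0.0736
Since p ≈ 0.0736 > α = 0.05, fail to reject H0; the evidence is not statistically significant.

-1.87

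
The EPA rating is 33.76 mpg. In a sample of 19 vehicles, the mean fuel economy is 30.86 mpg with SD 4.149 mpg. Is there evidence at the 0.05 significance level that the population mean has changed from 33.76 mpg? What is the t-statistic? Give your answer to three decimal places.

-3.047

H0: μ = 33.76; H1: μ ≠ 33.76 (one-sample t-test, two-sided).
t = (x̄ − μ₀)/(s/√n) = (30.86 − 33.76)/(4.149/√19) = -3.047
df = n − 1 = 18
Two-sided p-value ≈ 0.007
Since p ≈ 0.007 < α = 0.05, reject H0; the evidence is statistically significant.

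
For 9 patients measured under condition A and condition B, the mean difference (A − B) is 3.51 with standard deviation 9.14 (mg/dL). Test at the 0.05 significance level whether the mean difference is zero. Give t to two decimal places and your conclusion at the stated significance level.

H0: μ_d = 0; H1: μ_d ≠ 0 (paired t-test on the differences, two-sided).
t = d̄/(s_d/√n) = 3.51/(9.14/√9) = 1.15
df = n − 1 = 8
Two-sided p-value ≈ 0.2826
Since p ≈ 0.2826 > α = 0.05, fail to reject H0; the evidence is not statistically significant.

t = 1.15; fail to reject H0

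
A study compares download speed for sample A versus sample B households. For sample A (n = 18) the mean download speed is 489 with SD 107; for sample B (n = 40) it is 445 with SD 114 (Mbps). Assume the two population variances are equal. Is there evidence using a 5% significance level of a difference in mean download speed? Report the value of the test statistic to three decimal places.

Let group 1 = sample A, group 2 = sample B. H0: μ_1 = μ_2; H1: μ_1 ≠ μ_2 (two-sample pooled-variance t-test, two-sided).
s_p² = [(18−1)·107² + (40−1)·114²]/(18+40−2) = 12526.4
t = (489 − 445)/√[12526.4·(1/18 + 1/40)] = 1.385
df = n₁ + n₂ − 2 = 56
Two-sided p-value ≈ 0.1715
Since p ≈ 0.1715 > α = 0.05, fail to reject H0; the data do not provide sufficient evidence against H0.

1.385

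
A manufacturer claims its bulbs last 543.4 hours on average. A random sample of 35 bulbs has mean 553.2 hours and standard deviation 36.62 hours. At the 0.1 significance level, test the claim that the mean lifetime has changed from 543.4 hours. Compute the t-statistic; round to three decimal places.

H0: μ = 543.4; H1: μ ≠ 543.4 (one-sample t-test, two-sided).
t = (x̄ − μ₀)/(s/√n) = (553.2 − 543.4)/(36.62/√35) = 1.583
df = n − 1 = 34
Two-sided p-value ≈ 0.1226
Since p ≈ 0.1226 > α = 0.1, fail to reject H0; the data do not provide sufficient evidence against H0.

1.583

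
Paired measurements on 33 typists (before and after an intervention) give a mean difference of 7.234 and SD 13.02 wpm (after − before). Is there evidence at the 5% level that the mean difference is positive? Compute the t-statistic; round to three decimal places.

3.192

H0: μ_d = 0; H1: μ_d > 0 (paired t-test on the differences, right-tailed).
t = d̄/(s_d/√n) = 7.234/(13.02/√33) = 3.192
df = n − 1 = 32
p-value = P(T ≥ 3.192) ≈ 0.0016
Since p ≈ 0.0016 < α = 0.05, reject H0; the evidence is statistically significant.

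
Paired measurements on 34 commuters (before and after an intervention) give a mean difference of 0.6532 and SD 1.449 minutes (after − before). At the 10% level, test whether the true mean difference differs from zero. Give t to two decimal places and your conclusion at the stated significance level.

t = 2.63; reject H0

H0: μ_d = 0; H1: μ_d ≠ 0 (paired t-test on the differences, two-sided).
t = d̄/(s_d/√n) = 0.6532/(1.449/√34) = 2.63
df = n − 1 = 33
Two-sided p-value ≈ 0.0129
Since p ≈ 0.0129 < α = 0.1, reject H0; the data support H1.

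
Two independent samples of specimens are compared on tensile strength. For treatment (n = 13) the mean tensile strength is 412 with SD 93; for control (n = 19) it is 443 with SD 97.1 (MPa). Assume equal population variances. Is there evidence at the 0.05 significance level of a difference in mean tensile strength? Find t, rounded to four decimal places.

Let group 1 = treatment, group 2 = control. H0: μ_1 = μ_2; H1: μ_1 ≠ μ_2 (two-sample pooled-variance t-test, two-sided).
s_p² = [(13−1)·93² + (19−1)·97.1²]/(13+19−2) = 9116.65
t = (412 − 443)/√[9116.65·(1/13 + 1/19)] = -0.9020
df = n₁ + n₂ − 2 = 30
Two-sided p-value ≈ 0.3742
Since p ≈ 0.3742 > α = 0.05, fail to reject H0; the evidence is not statistically significant.

-0.9020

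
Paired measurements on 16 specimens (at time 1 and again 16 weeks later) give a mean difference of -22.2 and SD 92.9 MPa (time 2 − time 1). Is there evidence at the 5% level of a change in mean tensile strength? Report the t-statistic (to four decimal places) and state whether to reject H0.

H0: μ_d = 0; H1: μ_d ≠ 0 (paired t-test on the differences, two-sided).
t = d̄/(s_d/√n) = -22.2/(92.9/√16) = -0.9559
df = n − 1 = 15
Two-sided p-value ≈ 0.3543
Since p ≈ 0.3543 > α = 0.05, fail to reject H0; the evidence is not statistically significant.

t = -0.9559; fail to reject H0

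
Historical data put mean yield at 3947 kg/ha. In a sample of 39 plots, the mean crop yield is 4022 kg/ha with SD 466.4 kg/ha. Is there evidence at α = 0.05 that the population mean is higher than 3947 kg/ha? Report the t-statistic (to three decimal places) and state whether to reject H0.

t = 1.004; fail to reject H0

H0: μ = 3947; H1: μ > 3947 (one-sample t-test, right-tailed).
t = (x̄ − μ₀)/(s/√n) = (4022 − 3947)/(466.4/√39) = 1.004
df = n − 1 = 38
p-value = P(T ≥ 1.004) ≈ 0.161
Since p ≈ 0.161 > α = 0.05, fail to reject H0; the evidence is not statistically significant.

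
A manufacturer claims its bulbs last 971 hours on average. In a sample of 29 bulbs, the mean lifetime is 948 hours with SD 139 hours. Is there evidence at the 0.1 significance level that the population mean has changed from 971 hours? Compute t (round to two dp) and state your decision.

t = -0.89; fail to reject H0

H0: μ = 971; H1: μ ≠ 971 (one-sample t-test, two-sided).
t = (x̄ − μ₀)/(s/√n) = (948 − 971)/(139/√29) = -0.89
df = n − 1 = 28
Two-sided p-value ≈ 0.380
Since p ≈ 0.380 > α = 0.1, fail to reject H0; the evidence is not statistically significant.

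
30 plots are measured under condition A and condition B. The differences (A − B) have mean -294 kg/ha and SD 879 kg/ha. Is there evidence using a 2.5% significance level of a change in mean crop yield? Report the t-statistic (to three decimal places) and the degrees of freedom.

t = -1.832, df = 29

H0: μ_d = 0; H1: μ_d ≠ 0 (paired t-test on the differences, two-sided).
t = d̄/(s_d/√n) = -294/(879/√30) = -1.832
df = n − 1 = 29
Two-sided p-value ≈ 0.0772
Since p ≈ 0.0772 > α = 0.025, fail to reject H0; the evidence is not statistically significant.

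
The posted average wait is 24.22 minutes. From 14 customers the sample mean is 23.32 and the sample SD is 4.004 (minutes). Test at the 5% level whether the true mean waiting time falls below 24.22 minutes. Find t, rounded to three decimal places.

H0: μ = 24.22; H1: μ < 24.22 (one-sample t-test, left-tailed).
t = (x̄ − μ₀)/(s/√n) = (23.32 − 24.22)/(4.004/√14) = -0.841
df = n − 1 = 13
p-value = P(T ≤ -0.841) ≈ 0.2078
Since p ≈ 0.2078 > α = 0.05, fail to reject H0; the data do not provide sufficient evidence against H0.

-0.841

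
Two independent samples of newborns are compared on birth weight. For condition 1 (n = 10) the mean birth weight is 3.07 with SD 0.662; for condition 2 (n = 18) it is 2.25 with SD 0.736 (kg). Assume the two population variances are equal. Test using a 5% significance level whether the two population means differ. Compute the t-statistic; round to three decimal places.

Let group 1 = condition 1, group 2 = condition 2. H0: μ_1 = μ_2; H1: μ_1 ≠ μ_2 (two-sample pooled-variance t-test, two-sided).
s_p² = [(10−1)·0.662² + (18−1)·0.736²]/(10+18−2) = 0.505886
t = (3.07 − 2.25)/√[0.505886·(1/10 + 1/18)] = 2.923
df = n₁ + n₂ − 2 = 26
Two-sided p-value ≈ 0.0071
Since p ≈ 0.0071 < α = 0.05, reject H0; the data support H1.

2.923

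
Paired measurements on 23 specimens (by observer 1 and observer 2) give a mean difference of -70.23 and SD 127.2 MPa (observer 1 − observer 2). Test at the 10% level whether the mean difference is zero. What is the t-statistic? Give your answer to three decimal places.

-2.648

H0: μ_d = 0; H1: μ_d ≠ 0 (paired t-test on the differences, two-sided).
t = d̄/(s_d/√n) = -70.23/(127.2/√23) = -2.648
df = n − 1 = 22
Two-sided p-value ≈ 0.015
Since p ≈ 0.015 < α = 0.1, reject H0; the data support H1.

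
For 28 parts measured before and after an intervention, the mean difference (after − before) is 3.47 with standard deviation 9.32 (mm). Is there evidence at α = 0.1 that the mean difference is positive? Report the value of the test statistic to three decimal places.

1.970

H0: μ_d = 0; H1: μ_d > 0 (paired t-test on the differences, right-tailed).
t = d̄/(s_d/√n) = 3.47/(9.32/√28) = 1.970
df = n − 1 = 27
p-value = P(T ≥ 1.970) ≈ 0.030
Since p ≈ 0.030 < α = 0.1, reject H0; the data support H1.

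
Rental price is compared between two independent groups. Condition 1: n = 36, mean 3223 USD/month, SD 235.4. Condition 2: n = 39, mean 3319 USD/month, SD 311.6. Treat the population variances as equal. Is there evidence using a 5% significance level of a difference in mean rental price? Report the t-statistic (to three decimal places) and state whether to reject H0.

Let group 1 = condition 1, group 2 = condition 2. H0: μ_1 = μ_2; H1: μ_1 ≠ μ_2 (two-sample pooled-variance t-test, two-sided).
s_p² = [(36−1)·235.4² + (39−1)·311.6²]/(36+39−2) = 77110.3
t = (3223 − 3319)/√[77110.3·(1/36 + 1/39)] = -1.496
df = n₁ + n₂ − 2 = 73
Two-sided p-value ≈ 0.139
Since p ≈ 0.139 > α = 0.05, fail to reject H0; the evidence is not statistically significant.

t = -1.496; fail to reject H0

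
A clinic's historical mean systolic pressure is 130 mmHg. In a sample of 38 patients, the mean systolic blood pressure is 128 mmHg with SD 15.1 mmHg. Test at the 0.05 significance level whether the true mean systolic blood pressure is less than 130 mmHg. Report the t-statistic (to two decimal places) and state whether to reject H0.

H0: μ = 130; H1: μ < 130 (one-sample t-test, left-tailed).
t = (x̄ − μ₀)/(s/√n) = (128 − 130)/(15.1/√38) = -0.82
df = n − 1 = 37
p-value = P(T ≤ -0.82) ≈ 0.2097
Since p ≈ 0.2097 > α = 0.05, fail to reject H0; the data do not provide sufficient evidence against H0.

t = -0.82; fail to reject H0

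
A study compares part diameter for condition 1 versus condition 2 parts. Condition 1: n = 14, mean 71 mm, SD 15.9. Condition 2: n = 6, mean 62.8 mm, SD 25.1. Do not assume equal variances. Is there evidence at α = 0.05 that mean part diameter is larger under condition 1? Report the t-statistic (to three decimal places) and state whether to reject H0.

t = 0.739; fail to reject H0

Let group 1 = condition 1, group 2 = condition 2. H0: μ_1 = μ_2; H1: μ_1 > μ_2 (Welch's two-sample t-test, right-tailed).
t = (x̄_1 − x̄_2)/√(s_1²/n_1 + s_2²/n_2) = (71 − 62.8)/√(15.9²/14 + 25.1²/6) = 0.739
Welch–Satterthwaite df ≈ 6.79
p-value = P(T ≥ 0.739) ≈ 0.242
Since p ≈ 0.242 > α = 0.05, fail to reject H0; the data do not provide sufficient evidence against H0.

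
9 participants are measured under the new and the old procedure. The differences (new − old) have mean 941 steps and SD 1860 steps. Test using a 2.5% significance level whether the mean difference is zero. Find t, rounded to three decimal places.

H0: μ_d = 0; H1: μ_d ≠ 0 (paired t-test on the differences, two-sided).
t = d̄/(s_d/√n) = 941/(1860/√9) = 1.518
df = n − 1 = 8
Two-sided p-value ≈ 0.1676
Since p ≈ 0.1676 > α = 0.025, fail to reject H0; the data do not provide sufficient evidence against H0.

1.518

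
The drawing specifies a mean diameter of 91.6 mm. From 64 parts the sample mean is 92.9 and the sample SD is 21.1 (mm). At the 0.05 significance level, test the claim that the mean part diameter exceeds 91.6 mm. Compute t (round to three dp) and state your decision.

H0: μ = 91.6; H1: μ > 91.6 (one-sample t-test, right-tailed).
t = (x̄ − μ₀)/(s/√n) = (92.9 − 91.6)/(21.1/√64) = 0.493
df = n − 1 = 63
p-value = P(T ≥ 0.493) ≈ 0.312
Since p ≈ 0.312 > α = 0.05, fail to reject H0; the evidence is not statistically significant.

t = 0.493; fail to reject H0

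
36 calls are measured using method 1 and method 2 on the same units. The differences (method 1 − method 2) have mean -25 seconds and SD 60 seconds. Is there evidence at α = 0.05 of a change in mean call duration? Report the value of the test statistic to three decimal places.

-2.500

H0: μ_d = 0; H1: μ_d ≠ 0 (paired t-test on the differences, two-sided).
t = d̄/(s_d/√n) = -25/(60/√36) = -2.500
df = n − 1 = 35
Two-sided p-value ≈ 0.0173
Since p ≈ 0.0173 < α = 0.05, reject H0; the evidence is statistically significant.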